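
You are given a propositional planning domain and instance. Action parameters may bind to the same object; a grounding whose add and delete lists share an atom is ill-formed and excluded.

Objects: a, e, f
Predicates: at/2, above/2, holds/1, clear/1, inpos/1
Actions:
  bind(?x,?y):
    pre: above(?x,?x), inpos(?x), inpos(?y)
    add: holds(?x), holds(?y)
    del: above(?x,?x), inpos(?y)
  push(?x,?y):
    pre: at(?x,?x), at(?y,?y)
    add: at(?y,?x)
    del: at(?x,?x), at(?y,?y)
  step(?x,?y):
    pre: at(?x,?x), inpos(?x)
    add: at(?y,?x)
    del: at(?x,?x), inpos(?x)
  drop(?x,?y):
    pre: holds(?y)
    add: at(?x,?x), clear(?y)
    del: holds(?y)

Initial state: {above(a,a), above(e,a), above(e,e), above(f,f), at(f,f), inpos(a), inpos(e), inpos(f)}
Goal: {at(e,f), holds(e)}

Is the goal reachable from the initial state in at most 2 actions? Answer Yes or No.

Yes

1. bind(a,e)  →  {above(e,a), above(e,e), above(f,f), at(f,f), holds(a), holds(e), inpos(a), inpos(f)}
2. step(f,e)  →  {above(e,a), above(e,e), above(f,f), at(e,f), holds(a), holds(e), inpos(a)}
optimal plan length = 2; 2 ≤ 2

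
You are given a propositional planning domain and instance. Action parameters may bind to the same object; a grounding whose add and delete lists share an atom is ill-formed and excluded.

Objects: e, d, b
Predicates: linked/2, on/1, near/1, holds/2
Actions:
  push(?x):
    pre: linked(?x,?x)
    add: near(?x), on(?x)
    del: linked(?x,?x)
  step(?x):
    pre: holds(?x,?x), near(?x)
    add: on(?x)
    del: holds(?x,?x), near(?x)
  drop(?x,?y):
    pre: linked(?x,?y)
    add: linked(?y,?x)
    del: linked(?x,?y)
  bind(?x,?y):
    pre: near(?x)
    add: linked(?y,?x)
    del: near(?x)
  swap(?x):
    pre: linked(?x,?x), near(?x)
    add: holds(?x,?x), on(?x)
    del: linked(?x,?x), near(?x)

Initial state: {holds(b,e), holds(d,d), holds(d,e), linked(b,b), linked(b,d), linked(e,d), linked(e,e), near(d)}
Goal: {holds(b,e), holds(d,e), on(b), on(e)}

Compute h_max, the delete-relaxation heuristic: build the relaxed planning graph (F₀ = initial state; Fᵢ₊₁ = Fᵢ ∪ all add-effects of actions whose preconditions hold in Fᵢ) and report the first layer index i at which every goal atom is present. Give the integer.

1

F0 = init (8 atoms)
F1 = F0 ∪ {linked(d,b), linked(d,d), linked(d,e), near(b), near(e), on(b), on(d), on(e)}  (16 atoms)
goal ⊆ F1  ⇒  h_max = 1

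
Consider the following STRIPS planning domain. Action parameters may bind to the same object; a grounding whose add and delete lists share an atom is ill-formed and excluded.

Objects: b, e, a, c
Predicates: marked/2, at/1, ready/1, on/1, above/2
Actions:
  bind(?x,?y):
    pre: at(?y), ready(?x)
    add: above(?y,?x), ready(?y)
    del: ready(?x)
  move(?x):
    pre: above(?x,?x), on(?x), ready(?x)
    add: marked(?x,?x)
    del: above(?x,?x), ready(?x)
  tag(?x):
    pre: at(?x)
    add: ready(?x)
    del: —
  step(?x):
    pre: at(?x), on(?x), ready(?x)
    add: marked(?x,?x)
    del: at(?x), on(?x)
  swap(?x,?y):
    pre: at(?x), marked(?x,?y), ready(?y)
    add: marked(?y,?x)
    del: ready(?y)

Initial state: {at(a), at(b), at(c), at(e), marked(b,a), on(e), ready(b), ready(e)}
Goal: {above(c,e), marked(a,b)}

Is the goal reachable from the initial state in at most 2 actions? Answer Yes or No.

No

1. bind(b,a)  →  {above(a,b), at(a), at(b), at(c), at(e), marked(b,a), on(e), ready(a), ready(e)}
2. bind(e,c)  →  {above(a,b), above(c,e), at(a), at(b), at(c), at(e), marked(b,a), on(e), ready(a), ready(c)}
3. swap(b,a)  →  {above(a,b), above(c,e), at(a), at(b), at(c), at(e), marked(a,b), marked(b,a), on(e), ready(c)}
optimal plan length = 3; 3 > 2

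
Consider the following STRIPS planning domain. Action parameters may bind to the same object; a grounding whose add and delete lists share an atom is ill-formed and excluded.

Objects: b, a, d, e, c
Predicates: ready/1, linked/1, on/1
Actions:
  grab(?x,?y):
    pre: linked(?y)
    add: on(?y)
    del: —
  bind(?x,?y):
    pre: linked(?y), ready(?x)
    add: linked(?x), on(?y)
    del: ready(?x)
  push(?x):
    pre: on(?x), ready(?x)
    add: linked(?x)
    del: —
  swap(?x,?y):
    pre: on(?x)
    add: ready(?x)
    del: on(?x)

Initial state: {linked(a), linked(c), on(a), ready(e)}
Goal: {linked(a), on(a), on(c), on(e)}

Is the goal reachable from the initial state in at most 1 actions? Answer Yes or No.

No

1. bind(e,c)  →  {linked(a), linked(c), linked(e), on(a), on(c)}
2. grab(b,e)  →  {linked(a), linked(c), linked(e), on(a), on(c), on(e)}
optimal plan length = 2; 2 > 1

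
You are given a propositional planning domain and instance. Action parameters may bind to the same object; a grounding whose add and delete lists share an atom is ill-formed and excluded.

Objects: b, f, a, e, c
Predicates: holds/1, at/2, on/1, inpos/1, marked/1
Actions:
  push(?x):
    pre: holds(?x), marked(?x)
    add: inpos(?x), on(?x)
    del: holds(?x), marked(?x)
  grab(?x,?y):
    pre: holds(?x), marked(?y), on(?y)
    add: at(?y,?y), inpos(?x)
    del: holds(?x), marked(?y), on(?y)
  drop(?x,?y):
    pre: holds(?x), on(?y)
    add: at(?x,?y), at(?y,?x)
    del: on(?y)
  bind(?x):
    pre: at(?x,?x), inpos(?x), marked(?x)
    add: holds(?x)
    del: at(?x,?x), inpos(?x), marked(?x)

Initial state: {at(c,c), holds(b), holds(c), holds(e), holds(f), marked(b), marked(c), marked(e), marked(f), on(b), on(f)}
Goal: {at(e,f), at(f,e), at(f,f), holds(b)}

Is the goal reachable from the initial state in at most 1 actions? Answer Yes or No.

No

1. push(e)  →  {at(c,c), holds(b), holds(c), holds(f), inpos(e), marked(b), marked(c), marked(f), on(b), on(e), on(f)}
2. grab(c,f)  →  {at(c,c), at(f,f), holds(b), holds(f), inpos(c), inpos(e), marked(b), marked(c), on(b), on(e)}
3. drop(f,e)  →  {at(c,c), at(e,f), at(f,e), at(f,f), holds(b), holds(f), inpos(c), inpos(e), marked(b), marked(c), on(b)}
optimal plan length = 3; 3 > 1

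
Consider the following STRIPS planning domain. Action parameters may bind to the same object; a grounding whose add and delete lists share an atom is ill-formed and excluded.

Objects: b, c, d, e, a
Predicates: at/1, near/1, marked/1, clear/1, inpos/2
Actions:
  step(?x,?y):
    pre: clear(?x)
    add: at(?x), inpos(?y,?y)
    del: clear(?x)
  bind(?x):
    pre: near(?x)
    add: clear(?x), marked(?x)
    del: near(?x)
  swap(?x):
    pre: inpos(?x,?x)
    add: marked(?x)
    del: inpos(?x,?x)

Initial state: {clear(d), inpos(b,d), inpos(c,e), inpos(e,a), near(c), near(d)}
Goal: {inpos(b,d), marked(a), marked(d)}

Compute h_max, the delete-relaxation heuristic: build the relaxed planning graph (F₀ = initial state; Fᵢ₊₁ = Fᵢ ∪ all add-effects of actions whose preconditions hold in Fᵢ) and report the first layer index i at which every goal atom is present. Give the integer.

F0 = init (6 atoms)
F1 = F0 ∪ {at(d), clear(c), inpos(a,a), inpos(b,b), inpos(c,c), inpos(d,d), inpos(e,e), marked(c), marked(d)}  (15 atoms)
F2 = F1 ∪ {at(c), marked(a), marked(b), marked(e)}  (19 atoms)
goal ⊆ F2  ⇒  h_max = 2

2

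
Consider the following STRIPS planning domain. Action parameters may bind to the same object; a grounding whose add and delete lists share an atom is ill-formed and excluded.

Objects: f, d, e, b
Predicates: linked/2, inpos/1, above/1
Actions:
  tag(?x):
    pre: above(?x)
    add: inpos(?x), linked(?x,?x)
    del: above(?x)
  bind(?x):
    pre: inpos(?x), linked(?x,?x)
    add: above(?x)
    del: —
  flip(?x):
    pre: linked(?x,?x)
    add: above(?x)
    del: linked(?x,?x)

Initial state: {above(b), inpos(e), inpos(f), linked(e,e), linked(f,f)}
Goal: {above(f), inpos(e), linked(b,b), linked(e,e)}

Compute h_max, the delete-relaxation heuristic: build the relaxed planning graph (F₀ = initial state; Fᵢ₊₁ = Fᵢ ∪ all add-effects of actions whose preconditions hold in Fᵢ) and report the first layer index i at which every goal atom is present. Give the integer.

1

F0 = init (5 atoms)
F1 = F0 ∪ {above(e), above(f), inpos(b), linked(b,b)}  (9 atoms)
goal ⊆ F1  ⇒  h_max = 1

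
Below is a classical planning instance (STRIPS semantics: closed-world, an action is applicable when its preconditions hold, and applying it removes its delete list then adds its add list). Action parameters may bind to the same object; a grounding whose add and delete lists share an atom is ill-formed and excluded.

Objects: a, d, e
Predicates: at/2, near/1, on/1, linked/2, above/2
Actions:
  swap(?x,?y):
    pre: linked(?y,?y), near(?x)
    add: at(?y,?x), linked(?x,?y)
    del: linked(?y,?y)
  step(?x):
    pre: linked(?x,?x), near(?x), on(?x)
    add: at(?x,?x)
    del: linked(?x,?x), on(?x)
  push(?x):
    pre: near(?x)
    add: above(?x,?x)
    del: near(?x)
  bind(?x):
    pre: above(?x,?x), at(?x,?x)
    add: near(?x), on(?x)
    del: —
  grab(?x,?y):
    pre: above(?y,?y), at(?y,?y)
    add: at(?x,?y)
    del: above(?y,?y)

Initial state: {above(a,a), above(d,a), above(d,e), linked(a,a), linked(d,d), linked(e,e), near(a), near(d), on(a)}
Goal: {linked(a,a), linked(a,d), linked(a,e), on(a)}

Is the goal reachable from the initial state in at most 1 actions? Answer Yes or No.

1. swap(a,d)  →  {above(a,a), above(d,a), above(d,e), at(d,a), linked(a,a), linked(a,d), linked(e,e), near(a), near(d), on(a)}
2. swap(a,e)  →  {above(a,a), above(d,a), above(d,e), at(d,a), at(e,a), linked(a,a), linked(a,d), linked(a,e), near(a), near(d), on(a)}
optimal plan length = 2; 2 > 1

No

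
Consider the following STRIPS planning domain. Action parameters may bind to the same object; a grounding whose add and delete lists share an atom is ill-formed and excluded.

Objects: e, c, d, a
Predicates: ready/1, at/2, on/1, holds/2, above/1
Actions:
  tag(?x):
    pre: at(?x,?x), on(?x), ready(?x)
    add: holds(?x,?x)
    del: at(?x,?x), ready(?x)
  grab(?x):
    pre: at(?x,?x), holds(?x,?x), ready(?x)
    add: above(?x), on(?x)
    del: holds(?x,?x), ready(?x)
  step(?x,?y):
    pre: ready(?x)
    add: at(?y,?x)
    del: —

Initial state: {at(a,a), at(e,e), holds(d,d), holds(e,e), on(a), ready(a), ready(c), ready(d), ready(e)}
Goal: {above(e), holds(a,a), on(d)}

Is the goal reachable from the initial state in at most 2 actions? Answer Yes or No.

1. tag(a)  →  {at(e,e), holds(a,a), holds(d,d), holds(e,e), on(a), ready(c), ready(d), ready(e)}
2. grab(e)  →  {above(e), at(e,e), holds(a,a), holds(d,d), on(a), on(e), ready(c), ready(d)}
3. step(d,d)  →  {above(e), at(d,d), at(e,e), holds(a,a), holds(d,d), on(a), on(e), ready(c), ready(d)}
4. grab(d)  →  {above(d), above(e), at(d,d), at(e,e), holds(a,a), on(a), on(d), on(e), ready(c)}
optimal plan length = 4; 4 > 2

No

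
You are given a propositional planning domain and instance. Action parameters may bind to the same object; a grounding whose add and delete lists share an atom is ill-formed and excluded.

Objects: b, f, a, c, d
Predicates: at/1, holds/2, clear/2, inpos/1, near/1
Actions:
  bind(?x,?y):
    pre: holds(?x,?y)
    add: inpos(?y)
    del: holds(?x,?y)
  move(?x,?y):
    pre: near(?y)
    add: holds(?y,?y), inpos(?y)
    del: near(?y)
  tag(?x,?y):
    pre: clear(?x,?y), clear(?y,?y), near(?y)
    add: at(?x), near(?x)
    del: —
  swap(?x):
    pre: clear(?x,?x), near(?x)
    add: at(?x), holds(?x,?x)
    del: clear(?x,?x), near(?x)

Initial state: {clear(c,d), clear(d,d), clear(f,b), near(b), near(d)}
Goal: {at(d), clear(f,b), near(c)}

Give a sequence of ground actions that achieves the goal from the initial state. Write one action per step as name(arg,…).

tag(c,d); tag(d,d)

1. tag(c,d)  →  {at(c), clear(c,d), clear(d,d), clear(f,b), near(b), near(c), near(d)}
2. tag(d,d)  →  {at(c), at(d), clear(c,d), clear(d,d), clear(f,b), near(b), near(c), near(d)}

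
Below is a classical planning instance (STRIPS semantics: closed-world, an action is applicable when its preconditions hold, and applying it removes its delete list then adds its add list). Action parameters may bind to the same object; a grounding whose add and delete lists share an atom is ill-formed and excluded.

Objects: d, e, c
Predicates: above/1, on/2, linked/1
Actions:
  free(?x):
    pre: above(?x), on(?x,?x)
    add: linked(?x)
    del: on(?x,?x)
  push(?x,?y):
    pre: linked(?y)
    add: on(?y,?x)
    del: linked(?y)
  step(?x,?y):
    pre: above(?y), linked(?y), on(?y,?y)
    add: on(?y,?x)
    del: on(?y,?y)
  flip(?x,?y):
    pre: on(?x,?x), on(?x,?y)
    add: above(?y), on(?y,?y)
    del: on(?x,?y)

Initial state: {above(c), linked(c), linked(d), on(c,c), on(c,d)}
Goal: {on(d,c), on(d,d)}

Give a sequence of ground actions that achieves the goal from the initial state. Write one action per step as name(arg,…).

push(c,d); flip(c,d)

1. push(c,d)  →  {above(c), linked(c), on(c,c), on(c,d), on(d,c)}
2. flip(c,d)  →  {above(c), above(d), linked(c), on(c,c), on(d,c), on(d,d)}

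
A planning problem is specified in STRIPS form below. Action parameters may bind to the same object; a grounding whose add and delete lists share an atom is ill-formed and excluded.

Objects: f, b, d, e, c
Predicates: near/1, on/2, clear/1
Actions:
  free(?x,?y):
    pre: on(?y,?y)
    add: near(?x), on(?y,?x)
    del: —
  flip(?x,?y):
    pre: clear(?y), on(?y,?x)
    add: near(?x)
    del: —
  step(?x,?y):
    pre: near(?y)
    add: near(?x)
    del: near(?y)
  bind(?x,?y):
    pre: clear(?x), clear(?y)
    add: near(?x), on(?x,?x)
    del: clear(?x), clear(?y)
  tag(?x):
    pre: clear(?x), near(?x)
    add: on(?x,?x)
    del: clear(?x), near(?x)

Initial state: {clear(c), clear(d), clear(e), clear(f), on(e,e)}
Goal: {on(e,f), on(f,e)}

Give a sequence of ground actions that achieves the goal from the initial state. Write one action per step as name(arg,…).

1. free(f,e)  →  {clear(c), clear(d), clear(e), clear(f), near(f), on(e,e), on(e,f)}
2. bind(f,f)  →  {clear(c), clear(d), clear(e), near(f), on(e,e), on(e,f), on(f,f)}
3. free(e,f)  →  {clear(c), clear(d), clear(e), near(e), near(f), on(e,e), on(e,f), on(f,e), on(f,f)}

free(f,e); bind(f,f); free(e,f)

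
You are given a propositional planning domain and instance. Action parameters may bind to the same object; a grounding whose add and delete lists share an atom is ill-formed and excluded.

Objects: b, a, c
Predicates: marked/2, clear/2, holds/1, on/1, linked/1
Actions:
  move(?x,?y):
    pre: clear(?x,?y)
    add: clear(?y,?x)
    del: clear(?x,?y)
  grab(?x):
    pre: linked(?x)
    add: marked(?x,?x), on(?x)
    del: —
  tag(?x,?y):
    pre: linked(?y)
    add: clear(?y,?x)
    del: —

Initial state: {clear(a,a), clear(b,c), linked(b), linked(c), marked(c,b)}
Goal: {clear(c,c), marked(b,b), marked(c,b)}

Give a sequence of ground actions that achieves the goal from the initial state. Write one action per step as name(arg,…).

grab(b); tag(c,c)

1. grab(b)  →  {clear(a,a), clear(b,c), linked(b), linked(c), marked(b,b), marked(c,b), on(b)}
2. tag(c,c)  →  {clear(a,a), clear(b,c), clear(c,c), linked(b), linked(c), marked(b,b), marked(c,b), on(b)}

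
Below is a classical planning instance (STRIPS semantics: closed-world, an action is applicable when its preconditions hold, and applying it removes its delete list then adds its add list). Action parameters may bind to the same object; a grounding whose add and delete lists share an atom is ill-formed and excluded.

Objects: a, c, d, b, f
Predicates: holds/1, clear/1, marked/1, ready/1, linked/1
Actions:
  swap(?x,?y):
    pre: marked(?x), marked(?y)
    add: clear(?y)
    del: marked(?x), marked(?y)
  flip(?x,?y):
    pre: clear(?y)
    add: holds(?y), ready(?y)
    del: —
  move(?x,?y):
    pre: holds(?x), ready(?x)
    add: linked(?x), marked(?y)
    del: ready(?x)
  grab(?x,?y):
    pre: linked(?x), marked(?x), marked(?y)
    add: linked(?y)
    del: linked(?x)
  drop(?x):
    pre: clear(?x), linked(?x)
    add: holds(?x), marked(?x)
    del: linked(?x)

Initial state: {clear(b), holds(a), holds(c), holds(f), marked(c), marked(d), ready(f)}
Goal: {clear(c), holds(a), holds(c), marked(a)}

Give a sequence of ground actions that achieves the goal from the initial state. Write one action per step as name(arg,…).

swap(c,c); move(f,a)

1. swap(c,c)  →  {clear(b), clear(c), holds(a), holds(c), holds(f), marked(d), ready(f)}
2. move(f,a)  →  {clear(b), clear(c), holds(a), holds(c), holds(f), linked(f), marked(a), marked(d)}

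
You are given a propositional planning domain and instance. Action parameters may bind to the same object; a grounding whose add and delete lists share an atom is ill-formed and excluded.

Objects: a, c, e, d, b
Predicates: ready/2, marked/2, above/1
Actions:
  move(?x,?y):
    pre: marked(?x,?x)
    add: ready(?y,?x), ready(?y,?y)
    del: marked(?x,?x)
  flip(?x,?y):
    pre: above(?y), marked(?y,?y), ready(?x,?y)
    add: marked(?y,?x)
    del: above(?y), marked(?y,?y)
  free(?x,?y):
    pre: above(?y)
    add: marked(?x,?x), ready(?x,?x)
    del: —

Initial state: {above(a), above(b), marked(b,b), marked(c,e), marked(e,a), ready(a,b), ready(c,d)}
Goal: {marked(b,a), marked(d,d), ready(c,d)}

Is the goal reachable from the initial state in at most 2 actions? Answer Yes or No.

Yes

1. flip(a,b)  →  {above(a), marked(b,a), marked(c,e), marked(e,a), ready(a,b), ready(c,d)}
2. free(d,a)  →  {above(a), marked(b,a), marked(c,e), marked(d,d), marked(e,a), ready(a,b), ready(c,d), ready(d,d)}
optimal plan length = 2; 2 ≤ 2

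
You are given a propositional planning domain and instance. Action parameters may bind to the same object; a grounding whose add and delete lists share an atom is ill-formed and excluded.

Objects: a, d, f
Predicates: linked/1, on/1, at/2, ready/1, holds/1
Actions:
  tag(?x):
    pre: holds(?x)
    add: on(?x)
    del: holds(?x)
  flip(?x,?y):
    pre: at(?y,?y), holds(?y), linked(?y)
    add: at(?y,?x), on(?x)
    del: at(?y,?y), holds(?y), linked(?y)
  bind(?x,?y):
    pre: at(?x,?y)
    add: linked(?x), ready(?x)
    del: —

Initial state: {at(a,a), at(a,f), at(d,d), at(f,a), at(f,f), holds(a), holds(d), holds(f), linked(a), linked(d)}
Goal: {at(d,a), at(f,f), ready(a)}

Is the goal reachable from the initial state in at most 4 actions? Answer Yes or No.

1. flip(a,d)  →  {at(a,a), at(a,f), at(d,a), at(f,a), at(f,f), holds(a), holds(f), linked(a), on(a)}
2. bind(a,a)  →  {at(a,a), at(a,f), at(d,a), at(f,a), at(f,f), holds(a), holds(f), linked(a), on(a), ready(a)}
optimal plan length = 2; 2 ≤ 4

Yes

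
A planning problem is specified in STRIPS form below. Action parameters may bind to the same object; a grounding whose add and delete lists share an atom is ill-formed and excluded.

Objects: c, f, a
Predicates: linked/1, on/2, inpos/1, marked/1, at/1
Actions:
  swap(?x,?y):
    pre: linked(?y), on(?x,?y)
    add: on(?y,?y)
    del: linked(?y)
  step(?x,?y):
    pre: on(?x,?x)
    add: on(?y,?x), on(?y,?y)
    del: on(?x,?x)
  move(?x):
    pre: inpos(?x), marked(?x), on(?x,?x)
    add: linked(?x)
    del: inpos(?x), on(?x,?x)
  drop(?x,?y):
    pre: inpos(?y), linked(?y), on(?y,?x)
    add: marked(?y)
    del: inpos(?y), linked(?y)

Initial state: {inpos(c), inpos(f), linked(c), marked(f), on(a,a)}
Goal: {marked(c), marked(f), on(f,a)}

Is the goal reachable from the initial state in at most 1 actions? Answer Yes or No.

1. step(a,f)  →  {inpos(c), inpos(f), linked(c), marked(f), on(f,a), on(f,f)}
2. step(f,c)  →  {inpos(c), inpos(f), linked(c), marked(f), on(c,c), on(c,f), on(f,a)}
3. drop(c,c)  →  {inpos(f), marked(c), marked(f), on(c,c), on(c,f), on(f,a)}
optimal plan length = 3; 3 > 1

No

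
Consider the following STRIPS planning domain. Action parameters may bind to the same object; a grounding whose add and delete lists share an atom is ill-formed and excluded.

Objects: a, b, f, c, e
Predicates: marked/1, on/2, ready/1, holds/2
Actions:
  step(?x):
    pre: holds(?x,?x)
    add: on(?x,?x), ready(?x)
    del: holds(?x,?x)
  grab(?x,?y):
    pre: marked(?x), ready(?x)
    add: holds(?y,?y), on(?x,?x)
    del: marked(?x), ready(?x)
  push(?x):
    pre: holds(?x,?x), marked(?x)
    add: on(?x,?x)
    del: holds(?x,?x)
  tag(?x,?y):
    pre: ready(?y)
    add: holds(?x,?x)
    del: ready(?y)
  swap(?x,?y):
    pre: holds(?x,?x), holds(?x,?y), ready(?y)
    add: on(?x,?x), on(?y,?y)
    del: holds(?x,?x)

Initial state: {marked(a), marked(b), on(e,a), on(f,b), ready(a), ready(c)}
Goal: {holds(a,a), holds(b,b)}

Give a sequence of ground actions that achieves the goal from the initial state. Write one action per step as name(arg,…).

1. grab(a,a)  →  {holds(a,a), marked(b), on(a,a), on(e,a), on(f,b), ready(c)}
2. tag(b,c)  →  {holds(a,a), holds(b,b), marked(b), on(a,a), on(e,a), on(f,b)}

grab(a,a); tag(b,c)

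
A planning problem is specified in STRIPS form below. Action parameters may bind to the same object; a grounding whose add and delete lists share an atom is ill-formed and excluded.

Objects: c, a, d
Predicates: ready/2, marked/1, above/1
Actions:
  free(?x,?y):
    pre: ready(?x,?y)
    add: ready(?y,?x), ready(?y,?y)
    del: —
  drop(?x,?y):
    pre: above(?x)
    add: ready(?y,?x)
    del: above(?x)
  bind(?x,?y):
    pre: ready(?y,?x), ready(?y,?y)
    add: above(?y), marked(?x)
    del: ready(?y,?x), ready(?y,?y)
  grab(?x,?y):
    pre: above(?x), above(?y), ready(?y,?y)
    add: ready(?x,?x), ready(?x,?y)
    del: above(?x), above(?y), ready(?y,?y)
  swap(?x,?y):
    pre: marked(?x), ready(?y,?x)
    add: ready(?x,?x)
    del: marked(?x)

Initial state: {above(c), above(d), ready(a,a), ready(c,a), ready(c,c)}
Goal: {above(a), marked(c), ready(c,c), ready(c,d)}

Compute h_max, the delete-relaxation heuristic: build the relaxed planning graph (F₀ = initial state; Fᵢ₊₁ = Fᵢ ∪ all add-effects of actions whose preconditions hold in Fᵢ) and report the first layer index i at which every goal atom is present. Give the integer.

F0 = init (5 atoms)
F1 = F0 ∪ {above(a), marked(a), marked(c), ready(a,c), ready(a,d), ready(c,d), ready(d,c), ready(d,d)}  (13 atoms)
goal ⊆ F1  ⇒  h_max = 1

1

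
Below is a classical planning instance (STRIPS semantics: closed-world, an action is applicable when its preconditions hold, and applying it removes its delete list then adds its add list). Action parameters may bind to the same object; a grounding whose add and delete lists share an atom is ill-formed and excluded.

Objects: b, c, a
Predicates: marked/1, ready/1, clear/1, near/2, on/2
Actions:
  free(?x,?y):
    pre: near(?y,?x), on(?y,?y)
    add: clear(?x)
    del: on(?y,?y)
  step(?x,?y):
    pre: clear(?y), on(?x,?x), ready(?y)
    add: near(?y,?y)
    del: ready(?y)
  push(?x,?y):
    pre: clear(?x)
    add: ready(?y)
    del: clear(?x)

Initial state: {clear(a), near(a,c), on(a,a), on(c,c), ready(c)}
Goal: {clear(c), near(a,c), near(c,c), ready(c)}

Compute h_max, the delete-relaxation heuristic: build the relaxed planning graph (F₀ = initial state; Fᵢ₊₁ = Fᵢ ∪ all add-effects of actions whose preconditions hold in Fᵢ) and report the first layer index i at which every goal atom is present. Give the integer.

F0 = init (5 atoms)
F1 = F0 ∪ {clear(c), ready(a), ready(b)}  (8 atoms)
F2 = F1 ∪ {near(a,a), near(c,c)}  (10 atoms)
goal ⊆ F2  ⇒  h_max = 2

2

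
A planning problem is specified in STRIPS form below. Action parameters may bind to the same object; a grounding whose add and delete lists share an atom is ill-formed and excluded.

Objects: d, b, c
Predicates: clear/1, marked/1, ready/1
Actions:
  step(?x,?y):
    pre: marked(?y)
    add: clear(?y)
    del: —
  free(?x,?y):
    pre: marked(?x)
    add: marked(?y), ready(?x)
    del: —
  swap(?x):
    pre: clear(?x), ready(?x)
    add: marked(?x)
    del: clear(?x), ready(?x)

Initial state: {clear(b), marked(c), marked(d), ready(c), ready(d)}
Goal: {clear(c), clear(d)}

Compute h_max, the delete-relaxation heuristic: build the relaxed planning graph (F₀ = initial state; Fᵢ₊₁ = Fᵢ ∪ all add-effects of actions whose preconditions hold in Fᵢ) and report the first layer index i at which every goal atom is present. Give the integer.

F0 = init (5 atoms)
F1 = F0 ∪ {clear(c), clear(d), marked(b)}  (8 atoms)
goal ⊆ F1  ⇒  h_max = 1

1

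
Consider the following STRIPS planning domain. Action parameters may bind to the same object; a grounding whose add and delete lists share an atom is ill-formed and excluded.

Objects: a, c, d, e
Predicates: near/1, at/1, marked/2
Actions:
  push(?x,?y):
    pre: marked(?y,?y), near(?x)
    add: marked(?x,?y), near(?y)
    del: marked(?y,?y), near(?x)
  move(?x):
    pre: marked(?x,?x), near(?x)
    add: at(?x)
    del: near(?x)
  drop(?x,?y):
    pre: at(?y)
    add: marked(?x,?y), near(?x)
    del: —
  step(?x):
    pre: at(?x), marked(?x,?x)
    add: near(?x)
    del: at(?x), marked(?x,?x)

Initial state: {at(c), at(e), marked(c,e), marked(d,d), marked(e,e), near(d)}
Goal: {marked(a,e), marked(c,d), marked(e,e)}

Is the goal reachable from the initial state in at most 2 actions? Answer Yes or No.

1. move(d)  →  {at(c), at(d), at(e), marked(c,e), marked(d,d), marked(e,e)}
2. drop(a,e)  →  {at(c), at(d), at(e), marked(a,e), marked(c,e), marked(d,d), marked(e,e), near(a)}
3. drop(c,d)  →  {at(c), at(d), at(e), marked(a,e), marked(c,d), marked(c,e), marked(d,d), marked(e,e), near(a), near(c)}
optimal plan length = 3; 3 > 2

No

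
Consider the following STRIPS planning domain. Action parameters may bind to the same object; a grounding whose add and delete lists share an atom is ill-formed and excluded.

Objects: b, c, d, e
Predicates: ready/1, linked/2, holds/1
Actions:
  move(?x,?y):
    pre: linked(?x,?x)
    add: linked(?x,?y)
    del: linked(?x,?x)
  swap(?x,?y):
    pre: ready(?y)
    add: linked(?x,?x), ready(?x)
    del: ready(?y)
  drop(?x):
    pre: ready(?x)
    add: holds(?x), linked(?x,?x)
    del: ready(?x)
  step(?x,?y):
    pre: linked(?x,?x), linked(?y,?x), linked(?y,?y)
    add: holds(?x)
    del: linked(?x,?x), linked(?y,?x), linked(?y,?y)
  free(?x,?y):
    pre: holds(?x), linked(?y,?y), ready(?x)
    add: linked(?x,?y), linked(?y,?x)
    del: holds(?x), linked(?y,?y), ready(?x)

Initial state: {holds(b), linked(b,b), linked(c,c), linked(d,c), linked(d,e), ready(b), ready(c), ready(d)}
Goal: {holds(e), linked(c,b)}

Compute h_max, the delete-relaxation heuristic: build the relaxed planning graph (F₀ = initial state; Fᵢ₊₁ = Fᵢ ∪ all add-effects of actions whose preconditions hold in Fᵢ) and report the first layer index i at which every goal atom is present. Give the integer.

F0 = init (8 atoms)
F1 = F0 ∪ {holds(c), holds(d), linked(b,c), linked(b,d), linked(b,e), linked(c,b), linked(c,d), linked(c,e), linked(d,d), linked(e,e), ready(e)}  (19 atoms)
F2 = F1 ∪ {holds(e), linked(d,b), linked(e,b), linked(e,c), linked(e,d)}  (24 atoms)
goal ⊆ F2  ⇒  h_max = 2

2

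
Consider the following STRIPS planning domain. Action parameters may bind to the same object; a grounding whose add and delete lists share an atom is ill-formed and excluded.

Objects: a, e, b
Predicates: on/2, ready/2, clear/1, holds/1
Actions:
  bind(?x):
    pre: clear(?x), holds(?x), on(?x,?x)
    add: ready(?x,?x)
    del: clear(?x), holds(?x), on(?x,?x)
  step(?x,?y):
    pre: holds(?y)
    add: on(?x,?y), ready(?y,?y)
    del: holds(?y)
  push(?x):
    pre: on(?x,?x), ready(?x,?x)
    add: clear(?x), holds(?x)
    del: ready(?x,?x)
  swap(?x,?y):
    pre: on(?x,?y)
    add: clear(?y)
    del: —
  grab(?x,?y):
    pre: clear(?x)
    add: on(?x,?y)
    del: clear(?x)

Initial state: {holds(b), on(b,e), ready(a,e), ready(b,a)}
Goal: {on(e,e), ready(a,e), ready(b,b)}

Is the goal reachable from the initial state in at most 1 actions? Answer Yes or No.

1. step(a,b)  →  {on(a,b), on(b,e), ready(a,e), ready(b,a), ready(b,b)}
2. swap(b,e)  →  {clear(e), on(a,b), on(b,e), ready(a,e), ready(b,a), ready(b,b)}
3. grab(e,e)  →  {on(a,b), on(b,e), on(e,e), ready(a,e), ready(b,a), ready(b,b)}
optimal plan length = 3; 3 > 1

No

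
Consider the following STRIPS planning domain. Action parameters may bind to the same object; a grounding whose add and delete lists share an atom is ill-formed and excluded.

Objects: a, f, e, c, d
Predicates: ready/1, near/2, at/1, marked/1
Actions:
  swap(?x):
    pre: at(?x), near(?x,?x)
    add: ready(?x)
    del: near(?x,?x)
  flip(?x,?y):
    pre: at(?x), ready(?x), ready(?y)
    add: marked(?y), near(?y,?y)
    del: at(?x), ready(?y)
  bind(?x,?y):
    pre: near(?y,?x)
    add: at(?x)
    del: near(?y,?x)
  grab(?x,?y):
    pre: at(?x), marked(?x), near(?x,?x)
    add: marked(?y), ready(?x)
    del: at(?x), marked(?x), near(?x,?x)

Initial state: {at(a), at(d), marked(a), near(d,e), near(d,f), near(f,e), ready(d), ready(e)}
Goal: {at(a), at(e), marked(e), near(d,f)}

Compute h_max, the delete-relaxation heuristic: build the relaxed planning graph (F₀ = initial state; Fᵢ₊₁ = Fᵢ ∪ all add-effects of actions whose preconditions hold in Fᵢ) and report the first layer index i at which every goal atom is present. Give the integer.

1

F0 = init (8 atoms)
F1 = F0 ∪ {at(e), at(f), marked(d), marked(e), near(d,d), near(e,e)}  (14 atoms)
goal ⊆ F1  ⇒  h_max = 1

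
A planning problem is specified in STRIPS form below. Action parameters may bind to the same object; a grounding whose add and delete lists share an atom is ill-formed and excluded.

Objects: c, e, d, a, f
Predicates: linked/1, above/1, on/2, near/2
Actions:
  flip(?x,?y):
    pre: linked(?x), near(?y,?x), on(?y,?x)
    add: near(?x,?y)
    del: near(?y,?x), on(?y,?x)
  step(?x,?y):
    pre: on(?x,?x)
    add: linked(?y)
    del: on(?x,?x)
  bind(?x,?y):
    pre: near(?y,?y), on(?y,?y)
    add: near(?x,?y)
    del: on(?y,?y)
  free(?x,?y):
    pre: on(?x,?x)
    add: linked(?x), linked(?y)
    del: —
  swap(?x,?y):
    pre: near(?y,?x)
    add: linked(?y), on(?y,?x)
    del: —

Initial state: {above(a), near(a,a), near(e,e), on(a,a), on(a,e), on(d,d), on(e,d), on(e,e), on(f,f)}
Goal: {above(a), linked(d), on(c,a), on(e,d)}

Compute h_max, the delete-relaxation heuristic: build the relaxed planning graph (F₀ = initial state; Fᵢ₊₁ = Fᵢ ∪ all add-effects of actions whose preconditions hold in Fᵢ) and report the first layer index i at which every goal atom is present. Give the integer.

2

F0 = init (9 atoms)
F1 = F0 ∪ {linked(a), linked(c), linked(d), linked(e), linked(f), near(a,e), near(c,a), near(c,e), near(d,a), near(d,e), near(e,a), near(f,a), near(f,e)}  (22 atoms)
F2 = F1 ∪ {on(c,a), on(c,e), on(d,a), on(d,e), on(e,a), on(f,a), on(f,e)}  (29 atoms)
goal ⊆ F2  ⇒  h_max = 2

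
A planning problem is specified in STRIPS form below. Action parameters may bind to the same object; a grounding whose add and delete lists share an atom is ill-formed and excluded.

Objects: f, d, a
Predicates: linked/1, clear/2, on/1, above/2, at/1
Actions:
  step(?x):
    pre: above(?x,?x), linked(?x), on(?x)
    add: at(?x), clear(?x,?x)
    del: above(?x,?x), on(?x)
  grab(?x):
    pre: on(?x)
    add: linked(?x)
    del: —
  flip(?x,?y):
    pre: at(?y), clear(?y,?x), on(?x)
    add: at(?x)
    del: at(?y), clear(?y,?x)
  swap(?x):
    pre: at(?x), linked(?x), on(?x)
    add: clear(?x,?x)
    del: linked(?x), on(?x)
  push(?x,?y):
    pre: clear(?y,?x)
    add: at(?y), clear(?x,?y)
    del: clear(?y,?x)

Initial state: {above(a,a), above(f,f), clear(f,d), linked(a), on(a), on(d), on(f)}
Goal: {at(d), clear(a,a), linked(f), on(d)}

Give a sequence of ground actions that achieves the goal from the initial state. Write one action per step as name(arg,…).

1. step(a)  →  {above(f,f), at(a), clear(a,a), clear(f,d), linked(a), on(d), on(f)}
2. grab(f)  →  {above(f,f), at(a), clear(a,a), clear(f,d), linked(a), linked(f), on(d), on(f)}
3. step(f)  →  {at(a), at(f), clear(a,a), clear(f,d), clear(f,f), linked(a), linked(f), on(d)}
4. flip(d,f)  →  {at(a), at(d), clear(a,a), clear(f,f), linked(a), linked(f), on(d)}

step(a); grab(f); step(f); flip(d,f)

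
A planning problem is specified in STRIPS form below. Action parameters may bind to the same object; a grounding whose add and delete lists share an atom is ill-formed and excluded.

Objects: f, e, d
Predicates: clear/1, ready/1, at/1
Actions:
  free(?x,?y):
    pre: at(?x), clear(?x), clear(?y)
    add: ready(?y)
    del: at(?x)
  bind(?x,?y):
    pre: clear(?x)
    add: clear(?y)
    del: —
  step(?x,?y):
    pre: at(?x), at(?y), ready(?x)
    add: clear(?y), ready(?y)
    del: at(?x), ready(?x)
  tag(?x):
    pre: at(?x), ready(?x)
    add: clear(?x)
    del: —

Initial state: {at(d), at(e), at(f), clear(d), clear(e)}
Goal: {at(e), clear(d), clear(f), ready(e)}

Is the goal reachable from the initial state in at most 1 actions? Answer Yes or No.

1. free(d,e)  →  {at(e), at(f), clear(d), clear(e), ready(e)}
2. bind(e,f)  →  {at(e), at(f), clear(d), clear(e), clear(f), ready(e)}
optimal plan length = 2; 2 > 1

No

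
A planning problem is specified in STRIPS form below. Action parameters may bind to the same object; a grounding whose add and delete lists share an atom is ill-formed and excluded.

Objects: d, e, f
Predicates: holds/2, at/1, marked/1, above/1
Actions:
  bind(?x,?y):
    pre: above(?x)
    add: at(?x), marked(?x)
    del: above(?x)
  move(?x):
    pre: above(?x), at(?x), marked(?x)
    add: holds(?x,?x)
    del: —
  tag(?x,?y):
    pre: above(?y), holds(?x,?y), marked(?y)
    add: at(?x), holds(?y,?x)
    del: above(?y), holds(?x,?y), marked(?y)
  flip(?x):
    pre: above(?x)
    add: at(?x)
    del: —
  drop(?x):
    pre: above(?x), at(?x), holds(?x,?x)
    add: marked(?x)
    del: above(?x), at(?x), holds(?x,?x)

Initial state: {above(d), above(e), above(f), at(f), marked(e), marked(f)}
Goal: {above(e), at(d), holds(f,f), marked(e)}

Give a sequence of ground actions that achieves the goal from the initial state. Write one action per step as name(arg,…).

1. bind(d,d)  →  {above(e), above(f), at(d), at(f), marked(d), marked(e), marked(f)}
2. move(f)  →  {above(e), above(f), at(d), at(f), holds(f,f), marked(d), marked(e), marked(f)}

bind(d,d); move(f)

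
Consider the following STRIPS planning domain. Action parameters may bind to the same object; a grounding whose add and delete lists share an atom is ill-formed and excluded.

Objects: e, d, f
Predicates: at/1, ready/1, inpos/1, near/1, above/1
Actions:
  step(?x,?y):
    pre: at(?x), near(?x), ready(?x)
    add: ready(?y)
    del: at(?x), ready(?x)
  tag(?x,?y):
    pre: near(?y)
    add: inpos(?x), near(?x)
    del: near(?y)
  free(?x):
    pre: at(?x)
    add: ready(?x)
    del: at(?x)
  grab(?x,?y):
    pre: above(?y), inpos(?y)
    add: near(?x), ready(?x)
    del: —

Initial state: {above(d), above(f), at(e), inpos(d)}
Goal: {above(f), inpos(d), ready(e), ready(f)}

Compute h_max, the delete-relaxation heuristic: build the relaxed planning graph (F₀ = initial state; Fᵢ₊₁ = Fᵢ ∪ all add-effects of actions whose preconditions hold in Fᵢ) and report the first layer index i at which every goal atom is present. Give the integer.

1

F0 = init (4 atoms)
F1 = F0 ∪ {near(d), near(e), near(f), ready(d), ready(e), ready(f)}  (10 atoms)
goal ⊆ F1  ⇒  h_max = 1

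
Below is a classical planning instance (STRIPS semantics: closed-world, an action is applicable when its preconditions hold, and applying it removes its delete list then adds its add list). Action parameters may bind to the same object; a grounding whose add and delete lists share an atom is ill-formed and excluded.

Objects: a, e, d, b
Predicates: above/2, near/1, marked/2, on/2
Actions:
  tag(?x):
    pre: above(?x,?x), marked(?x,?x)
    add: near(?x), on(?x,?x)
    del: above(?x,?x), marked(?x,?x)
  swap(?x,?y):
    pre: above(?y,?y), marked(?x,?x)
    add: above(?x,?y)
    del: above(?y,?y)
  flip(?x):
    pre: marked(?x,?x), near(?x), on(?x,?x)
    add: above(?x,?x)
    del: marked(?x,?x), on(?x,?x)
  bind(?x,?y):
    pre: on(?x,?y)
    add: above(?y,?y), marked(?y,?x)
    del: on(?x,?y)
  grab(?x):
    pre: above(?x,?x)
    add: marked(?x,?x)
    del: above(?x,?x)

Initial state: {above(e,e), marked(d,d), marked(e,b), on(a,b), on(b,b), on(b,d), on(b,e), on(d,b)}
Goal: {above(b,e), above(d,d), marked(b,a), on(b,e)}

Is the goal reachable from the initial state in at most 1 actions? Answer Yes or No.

No

1. bind(a,b)  →  {above(b,b), above(e,e), marked(b,a), marked(d,d), marked(e,b), on(b,b), on(b,d), on(b,e), on(d,b)}
2. bind(b,d)  →  {above(b,b), above(d,d), above(e,e), marked(b,a), marked(d,b), marked(d,d), marked(e,b), on(b,b), on(b,e), on(d,b)}
3. bind(b,b)  →  {above(b,b), above(d,d), above(e,e), marked(b,a), marked(b,b), marked(d,b), marked(d,d), marked(e,b), on(b,e), on(d,b)}
4. swap(b,e)  →  {above(b,b), above(b,e), above(d,d), marked(b,a), marked(b,b), marked(d,b), marked(d,d), marked(e,b), on(b,e), on(d,b)}
optimal plan length = 4; 4 > 1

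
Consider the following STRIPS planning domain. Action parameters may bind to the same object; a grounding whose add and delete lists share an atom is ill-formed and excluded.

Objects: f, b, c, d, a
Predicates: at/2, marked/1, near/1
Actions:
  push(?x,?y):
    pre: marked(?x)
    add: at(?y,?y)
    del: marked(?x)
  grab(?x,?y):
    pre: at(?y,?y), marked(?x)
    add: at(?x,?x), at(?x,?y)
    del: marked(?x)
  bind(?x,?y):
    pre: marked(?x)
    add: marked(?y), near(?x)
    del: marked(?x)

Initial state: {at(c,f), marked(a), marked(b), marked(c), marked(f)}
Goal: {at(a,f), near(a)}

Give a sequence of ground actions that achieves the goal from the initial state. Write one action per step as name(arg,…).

push(f,f); grab(a,f); bind(b,a); bind(a,f)

1. push(f,f)  →  {at(c,f), at(f,f), marked(a), marked(b), marked(c)}
2. grab(a,f)  →  {at(a,a), at(a,f), at(c,f), at(f,f), marked(b), marked(c)}
3. bind(b,a)  →  {at(a,a), at(a,f), at(c,f), at(f,f), marked(a), marked(c), near(b)}
4. bind(a,f)  →  {at(a,a), at(a,f), at(c,f), at(f,f), marked(c), marked(f), near(a), near(b)}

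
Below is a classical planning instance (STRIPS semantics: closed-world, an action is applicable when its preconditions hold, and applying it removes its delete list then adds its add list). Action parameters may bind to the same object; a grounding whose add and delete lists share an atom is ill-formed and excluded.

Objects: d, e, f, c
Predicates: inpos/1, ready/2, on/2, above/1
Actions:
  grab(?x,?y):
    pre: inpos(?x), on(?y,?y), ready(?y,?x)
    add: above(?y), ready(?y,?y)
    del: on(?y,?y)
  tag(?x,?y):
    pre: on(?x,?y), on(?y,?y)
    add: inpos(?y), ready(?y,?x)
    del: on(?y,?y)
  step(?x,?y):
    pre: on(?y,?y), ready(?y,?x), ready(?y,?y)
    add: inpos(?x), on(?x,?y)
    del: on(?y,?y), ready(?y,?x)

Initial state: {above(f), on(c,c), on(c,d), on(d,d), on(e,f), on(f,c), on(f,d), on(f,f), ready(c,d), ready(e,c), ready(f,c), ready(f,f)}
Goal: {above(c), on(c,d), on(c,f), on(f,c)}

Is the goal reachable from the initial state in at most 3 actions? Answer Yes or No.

1. tag(d,d)  →  {above(f), inpos(d), on(c,c), on(c,d), on(e,f), on(f,c), on(f,d), on(f,f), ready(c,d), ready(d,d), ready(e,c), ready(f,c), ready(f,f)}
2. grab(d,c)  →  {above(c), above(f), inpos(d), on(c,d), on(e,f), on(f,c), on(f,d), on(f,f), ready(c,c), ready(c,d), ready(d,d), ready(e,c), ready(f,c), ready(f,f)}
3. step(c,f)  →  {above(c), above(f), inpos(c), inpos(d), on(c,d), on(c,f), on(e,f), on(f,c), on(f,d), ready(c,c), ready(c,d), ready(d,d), ready(e,c), ready(f,f)}
optimal plan length = 3; 3 ≤ 3

Yes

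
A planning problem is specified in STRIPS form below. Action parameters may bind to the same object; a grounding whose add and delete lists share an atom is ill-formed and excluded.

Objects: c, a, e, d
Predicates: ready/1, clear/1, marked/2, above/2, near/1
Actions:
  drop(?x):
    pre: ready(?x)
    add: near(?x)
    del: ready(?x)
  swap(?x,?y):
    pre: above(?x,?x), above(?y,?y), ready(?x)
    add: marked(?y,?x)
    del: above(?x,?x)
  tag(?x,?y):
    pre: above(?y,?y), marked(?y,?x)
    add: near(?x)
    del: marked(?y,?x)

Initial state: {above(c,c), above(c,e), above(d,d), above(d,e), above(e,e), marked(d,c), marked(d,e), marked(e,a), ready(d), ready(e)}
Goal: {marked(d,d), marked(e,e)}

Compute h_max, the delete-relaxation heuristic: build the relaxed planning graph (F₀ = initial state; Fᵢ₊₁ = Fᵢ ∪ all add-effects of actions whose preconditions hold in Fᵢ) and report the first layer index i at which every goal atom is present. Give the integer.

F0 = init (10 atoms)
F1 = F0 ∪ {marked(c,d), marked(c,e), marked(d,d), marked(e,d), marked(e,e), near(a), near(c), near(d), near(e)}  (19 atoms)
goal ⊆ F1  ⇒  h_max = 1

1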